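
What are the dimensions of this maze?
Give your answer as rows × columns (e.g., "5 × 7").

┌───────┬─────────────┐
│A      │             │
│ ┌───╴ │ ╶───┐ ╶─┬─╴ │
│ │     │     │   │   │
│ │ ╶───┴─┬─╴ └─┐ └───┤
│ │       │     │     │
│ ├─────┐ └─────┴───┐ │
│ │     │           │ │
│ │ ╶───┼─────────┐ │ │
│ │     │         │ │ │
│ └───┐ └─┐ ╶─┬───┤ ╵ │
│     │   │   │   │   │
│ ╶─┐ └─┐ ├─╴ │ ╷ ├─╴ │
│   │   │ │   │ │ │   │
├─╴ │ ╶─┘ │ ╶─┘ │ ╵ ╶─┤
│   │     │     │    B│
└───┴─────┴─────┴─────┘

Counting the maze dimensions:
Rows (vertical): 8
Columns (horizontal): 11
Dimensions: 8 × 11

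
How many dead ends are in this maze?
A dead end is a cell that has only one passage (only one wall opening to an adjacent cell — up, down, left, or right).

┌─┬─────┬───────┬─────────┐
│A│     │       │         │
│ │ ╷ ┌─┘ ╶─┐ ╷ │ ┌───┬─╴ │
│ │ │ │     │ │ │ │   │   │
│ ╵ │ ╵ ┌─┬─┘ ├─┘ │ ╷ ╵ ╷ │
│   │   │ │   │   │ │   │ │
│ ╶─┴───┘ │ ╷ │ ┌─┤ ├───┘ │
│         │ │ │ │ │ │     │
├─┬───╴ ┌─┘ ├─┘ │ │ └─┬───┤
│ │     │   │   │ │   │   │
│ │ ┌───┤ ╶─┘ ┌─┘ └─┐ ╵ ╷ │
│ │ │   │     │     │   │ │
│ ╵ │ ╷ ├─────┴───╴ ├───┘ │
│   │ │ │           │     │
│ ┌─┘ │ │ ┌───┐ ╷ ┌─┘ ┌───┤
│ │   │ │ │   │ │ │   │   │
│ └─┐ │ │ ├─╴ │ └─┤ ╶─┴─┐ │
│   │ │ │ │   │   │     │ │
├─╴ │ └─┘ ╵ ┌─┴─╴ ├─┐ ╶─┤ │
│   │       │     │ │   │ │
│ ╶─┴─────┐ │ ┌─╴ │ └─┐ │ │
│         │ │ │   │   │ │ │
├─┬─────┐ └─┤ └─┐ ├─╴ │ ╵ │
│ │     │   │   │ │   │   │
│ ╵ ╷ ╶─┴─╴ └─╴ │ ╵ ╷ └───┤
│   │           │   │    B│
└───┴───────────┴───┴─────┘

Checking each cell for number of passages:

Dead ends found at positions:
  (0, 0)
  (0, 3)
  (1, 5)
  (1, 7)
  (2, 4)
  (3, 6)
  (3, 8)
  (3, 10)
  (4, 0)
  (5, 7)
  (7, 1)
  (7, 5)
  (7, 8)
  (7, 11)
  (8, 3)
  (8, 11)
  (9, 9)
  (10, 5)
  (10, 7)
  (11, 0)
  (11, 3)
  (12, 12)
Total dead ends: 22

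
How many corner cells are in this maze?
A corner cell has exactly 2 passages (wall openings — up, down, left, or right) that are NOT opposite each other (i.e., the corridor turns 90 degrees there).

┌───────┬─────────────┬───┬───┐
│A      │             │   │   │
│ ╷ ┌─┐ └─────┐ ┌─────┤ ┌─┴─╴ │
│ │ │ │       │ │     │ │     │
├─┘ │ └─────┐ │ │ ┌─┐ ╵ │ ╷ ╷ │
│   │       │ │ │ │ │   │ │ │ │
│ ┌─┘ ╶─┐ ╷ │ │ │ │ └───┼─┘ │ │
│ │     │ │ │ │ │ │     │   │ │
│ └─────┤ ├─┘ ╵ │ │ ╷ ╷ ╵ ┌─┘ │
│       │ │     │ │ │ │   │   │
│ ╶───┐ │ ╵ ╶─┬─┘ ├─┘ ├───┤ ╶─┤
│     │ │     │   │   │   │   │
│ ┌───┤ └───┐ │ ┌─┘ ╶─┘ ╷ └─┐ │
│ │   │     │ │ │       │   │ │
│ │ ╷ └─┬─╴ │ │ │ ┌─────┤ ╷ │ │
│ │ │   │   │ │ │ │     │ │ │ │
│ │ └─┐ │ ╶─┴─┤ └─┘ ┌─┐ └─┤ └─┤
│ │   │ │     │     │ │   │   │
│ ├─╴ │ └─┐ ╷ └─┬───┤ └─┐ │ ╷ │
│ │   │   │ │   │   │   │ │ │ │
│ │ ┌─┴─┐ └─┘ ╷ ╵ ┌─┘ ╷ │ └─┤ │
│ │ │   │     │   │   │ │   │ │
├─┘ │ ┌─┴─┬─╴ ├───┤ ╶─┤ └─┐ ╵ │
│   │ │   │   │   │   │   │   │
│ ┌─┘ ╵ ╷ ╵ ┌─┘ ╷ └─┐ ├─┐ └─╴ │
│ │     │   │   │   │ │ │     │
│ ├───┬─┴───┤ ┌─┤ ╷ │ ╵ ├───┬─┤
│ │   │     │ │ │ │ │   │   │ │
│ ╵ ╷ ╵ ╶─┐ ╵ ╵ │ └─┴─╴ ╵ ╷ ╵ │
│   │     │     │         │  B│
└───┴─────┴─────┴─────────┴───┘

Counting corner cells (2 non-opposite passages):
Total corners: 108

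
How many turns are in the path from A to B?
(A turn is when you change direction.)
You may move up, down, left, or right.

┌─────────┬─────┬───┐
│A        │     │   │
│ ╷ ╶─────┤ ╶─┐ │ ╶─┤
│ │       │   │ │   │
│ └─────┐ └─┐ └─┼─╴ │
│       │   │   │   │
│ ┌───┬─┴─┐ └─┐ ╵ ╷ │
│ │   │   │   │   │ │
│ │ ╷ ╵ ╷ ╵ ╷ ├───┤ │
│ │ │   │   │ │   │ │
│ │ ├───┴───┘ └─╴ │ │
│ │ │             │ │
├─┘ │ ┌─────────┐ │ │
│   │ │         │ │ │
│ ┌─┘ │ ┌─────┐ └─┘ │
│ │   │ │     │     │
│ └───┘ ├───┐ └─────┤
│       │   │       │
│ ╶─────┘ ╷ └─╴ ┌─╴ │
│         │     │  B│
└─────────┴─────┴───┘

Directions: right, down, right, right, right, down, right, down, down, left, up, left, down, left, up, left, down, down, down, left, down, down, down, right, right, right, right, up, right, down, right, right, up, right, right, down
Number of turns: 23

Solution:

┌─────────┬─────┬───┐
│A ↓      │     │   │
│ ╷ ╶─────┤ ╶─┐ │ ╶─┤
│ │↳ → → ↓│   │ │   │
│ └─────┐ └─┐ └─┼─╴ │
│       │↳ ↓│   │   │
│ ┌───┬─┴─┐ └─┐ ╵ ╷ │
│ │↓ ↰│↓ ↰│↓  │   │ │
│ │ ╷ ╵ ╷ ╵ ╷ ├───┤ │
│ │↓│↑ ↲│↑ ↲│ │   │ │
│ │ ├───┴───┘ └─╴ │ │
│ │↓│             │ │
├─┘ │ ┌─────────┐ │ │
│↓ ↲│ │         │ │ │
│ ┌─┘ │ ┌─────┐ └─┘ │
│↓│   │ │     │     │
│ └───┘ ├───┐ └─────┤
│↓      │↱ ↓│  ↱ → ↓│
│ ╶─────┘ ╷ └─╴ ┌─╴ │
│↳ → → → ↑│↳ → ↑│  B│
└─────────┴─────┴───┘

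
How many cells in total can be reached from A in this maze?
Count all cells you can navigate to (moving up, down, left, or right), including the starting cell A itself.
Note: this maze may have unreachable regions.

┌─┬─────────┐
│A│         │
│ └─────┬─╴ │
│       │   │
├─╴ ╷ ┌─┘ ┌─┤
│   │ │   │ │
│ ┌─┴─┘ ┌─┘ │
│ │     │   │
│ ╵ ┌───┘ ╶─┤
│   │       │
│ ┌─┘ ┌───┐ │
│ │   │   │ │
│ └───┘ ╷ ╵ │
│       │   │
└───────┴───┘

Using BFS/flood-fill to find all reachable cells from A:
Maze size: 7 × 6 = 42 total cells
All cells are reachable — the maze is fully connected.
Reachable cells: 42

Reachable region (· marks reachable cells):

┌─┬─────────┐
│A│· · · · ·│
│ └─────┬─╴ │
│· · · ·│· ·│
├─╴ ╷ ┌─┘ ┌─┤
│· ·│·│· ·│·│
│ ┌─┴─┘ ┌─┘ │
│·│· · ·│· ·│
│ ╵ ┌───┘ ╶─┤
│· ·│· · · ·│
│ ┌─┘ ┌───┐ │
│·│· ·│· ·│·│
│ └───┘ ╷ ╵ │
│· · · ·│· ·│
└───────┴───┘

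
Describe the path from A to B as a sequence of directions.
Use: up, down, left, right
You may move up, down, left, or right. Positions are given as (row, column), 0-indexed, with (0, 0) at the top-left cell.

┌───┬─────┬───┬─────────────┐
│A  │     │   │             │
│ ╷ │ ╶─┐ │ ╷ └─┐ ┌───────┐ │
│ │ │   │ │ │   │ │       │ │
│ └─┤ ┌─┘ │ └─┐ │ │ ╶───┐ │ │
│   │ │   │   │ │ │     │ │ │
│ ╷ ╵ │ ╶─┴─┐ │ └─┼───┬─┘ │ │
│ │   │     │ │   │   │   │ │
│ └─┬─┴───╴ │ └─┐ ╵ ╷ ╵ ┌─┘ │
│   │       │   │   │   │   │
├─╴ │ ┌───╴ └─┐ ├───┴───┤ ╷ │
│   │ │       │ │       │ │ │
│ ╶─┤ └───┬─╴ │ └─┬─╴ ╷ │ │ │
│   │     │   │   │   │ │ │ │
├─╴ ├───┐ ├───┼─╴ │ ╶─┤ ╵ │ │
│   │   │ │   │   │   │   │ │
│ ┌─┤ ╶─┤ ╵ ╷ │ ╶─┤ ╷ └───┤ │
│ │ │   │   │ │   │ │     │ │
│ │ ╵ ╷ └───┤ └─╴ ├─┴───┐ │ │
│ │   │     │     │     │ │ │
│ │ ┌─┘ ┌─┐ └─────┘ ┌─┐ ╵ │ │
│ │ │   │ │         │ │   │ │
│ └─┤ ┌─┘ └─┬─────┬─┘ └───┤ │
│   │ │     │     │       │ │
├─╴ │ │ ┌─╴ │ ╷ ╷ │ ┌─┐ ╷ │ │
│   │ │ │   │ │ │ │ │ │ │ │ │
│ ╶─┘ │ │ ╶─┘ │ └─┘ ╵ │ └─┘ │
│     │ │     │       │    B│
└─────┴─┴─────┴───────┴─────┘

Finding the path and converting it to directions:
Path through cells: (0,0) → (1,0) → (2,0) → (3,0) → (4,0) → (4,1) → (5,1) → (5,0) → (6,0) → (6,1) → (7,1) → (7,0) → (8,0) → (9,0) → (10,0) → (11,0) → (11,1) → (12,1) → (12,0) → (13,0) → (13,1) → (13,2) → (12,2) → (11,2) → (10,2) → (10,3) → (9,3) → (9,4) → (9,5) → (10,5) → (10,6) → (10,7) → (10,8) → (10,9) → (9,9) → (9,10) → (9,11) → (10,11) → (10,12) → (9,12) → (8,12) → (8,11) → (8,10) → (7,10) → (7,9) → (6,9) → (6,10) → (5,10) → (5,11) → (6,11) → (7,11) → (7,12) → (6,12) → (5,12) → (4,12) → (4,13) → (5,13) → (6,13) → (7,13) → (8,13) → (9,13) → (10,13) → (11,13) → (12,13) → (13,13)
Directions: down, down, down, down, right, down, left, down, right, down, left, down, down, down, down, right, down, left, down, right, right, up, up, up, right, up, right, right, down, right, right, right, right, up, right, right, down, right, up, up, left, left, up, left, up, right, up, right, down, down, right, up, up, up, right, down, down, down, down, down, down, down, down, down

Solution:

┌───┬─────┬───┬─────────────┐
│A  │     │   │             │
│ ╷ │ ╶─┐ │ ╷ └─┐ ┌───────┐ │
│↓│ │   │ │ │   │ │       │ │
│ └─┤ ┌─┘ │ └─┐ │ │ ╶───┐ │ │
│↓  │ │   │   │ │ │     │ │ │
│ ╷ ╵ │ ╶─┴─┐ │ └─┼───┬─┘ │ │
│↓│   │     │ │   │   │   │ │
│ └─┬─┴───╴ │ └─┐ ╵ ╷ ╵ ┌─┘ │
│↳ ↓│       │   │   │   │↱ ↓│
├─╴ │ ┌───╴ └─┐ ├───┴───┤ ╷ │
│↓ ↲│ │       │ │    ↱ ↓│↑│↓│
│ ╶─┤ └───┬─╴ │ └─┬─╴ ╷ │ │ │
│↳ ↓│     │   │   │↱ ↑│↓│↑│↓│
├─╴ ├───┐ ├───┼─╴ │ ╶─┤ ╵ │ │
│↓ ↲│   │ │   │   │↑ ↰│↳ ↑│↓│
│ ┌─┤ ╶─┤ ╵ ╷ │ ╶─┤ ╷ └───┤ │
│↓│ │   │   │ │   │ │↑ ← ↰│↓│
│ │ ╵ ╷ └───┤ └─╴ ├─┴───┐ │ │
│↓│   │↱ → ↓│     │↱ → ↓│↑│↓│
│ │ ┌─┘ ┌─┐ └─────┘ ┌─┐ ╵ │ │
│↓│ │↱ ↑│ │↳ → → → ↑│ │↳ ↑│↓│
│ └─┤ ┌─┘ └─┬─────┬─┘ └───┤ │
│↳ ↓│↑│     │     │       │↓│
├─╴ │ │ ┌─╴ │ ╷ ╷ │ ┌─┐ ╷ │ │
│↓ ↲│↑│ │   │ │ │ │ │ │ │ │↓│
│ ╶─┘ │ │ ╶─┘ │ └─┘ ╵ │ └─┘ │
│↳ → ↑│ │     │       │    B│
└─────┴─┴─────┴───────┴─────┘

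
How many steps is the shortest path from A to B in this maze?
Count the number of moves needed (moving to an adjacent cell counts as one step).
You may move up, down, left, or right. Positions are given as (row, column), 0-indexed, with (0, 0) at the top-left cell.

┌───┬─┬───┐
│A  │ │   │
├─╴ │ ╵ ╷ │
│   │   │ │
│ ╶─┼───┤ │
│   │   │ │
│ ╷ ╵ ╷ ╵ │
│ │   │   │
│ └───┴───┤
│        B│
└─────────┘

Using BFS to find shortest path:
Start: (0, 0), End: (4, 4)
Path found:
(0,0) → (0,1) → (1,1) → (1,0) → (2,0) → (3,0) → (4,0) → (4,1) → (4,2) → (4,3) → (4,4)
Number of steps: 10

Solution:

┌───┬─┬───┐
│A ↓│ │   │
├─╴ │ ╵ ╷ │
│↓ ↲│   │ │
│ ╶─┼───┤ │
│↓  │   │ │
│ ╷ ╵ ╷ ╵ │
│↓│   │   │
│ └───┴───┤
│↳ → → → B│
└─────────┘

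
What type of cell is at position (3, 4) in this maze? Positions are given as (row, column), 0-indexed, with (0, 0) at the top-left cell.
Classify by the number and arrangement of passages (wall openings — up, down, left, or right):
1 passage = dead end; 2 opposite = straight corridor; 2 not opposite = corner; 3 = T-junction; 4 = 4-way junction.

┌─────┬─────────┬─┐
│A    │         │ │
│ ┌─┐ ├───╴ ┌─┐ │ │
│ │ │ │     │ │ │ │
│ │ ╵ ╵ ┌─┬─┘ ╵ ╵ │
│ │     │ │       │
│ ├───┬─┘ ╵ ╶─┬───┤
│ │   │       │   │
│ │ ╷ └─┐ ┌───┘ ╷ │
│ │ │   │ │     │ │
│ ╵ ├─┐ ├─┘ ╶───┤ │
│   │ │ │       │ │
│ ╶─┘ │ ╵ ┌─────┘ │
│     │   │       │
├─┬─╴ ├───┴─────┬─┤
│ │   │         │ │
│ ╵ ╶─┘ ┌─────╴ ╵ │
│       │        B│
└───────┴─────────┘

Checking cell at (3, 4):
Number of passages: 4
Cell type: 4-way junction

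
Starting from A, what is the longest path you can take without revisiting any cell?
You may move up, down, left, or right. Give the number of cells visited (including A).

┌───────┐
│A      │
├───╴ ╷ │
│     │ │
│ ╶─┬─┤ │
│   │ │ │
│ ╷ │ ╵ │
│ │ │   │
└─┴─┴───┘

Finding longest simple path using DFS:
Start: (0, 0)
Longest path visits 9 cells
Path: A → right → right → down → left → left → down → right → down

Solution:

┌───────┐
│A → ↓  │
├───╴ ╷ │
│↓ ← ↲│ │
│ ╶─┬─┤ │
│↳ ↓│ │ │
│ ╷ │ ╵ │
│ │B│   │
└─┴─┴───┘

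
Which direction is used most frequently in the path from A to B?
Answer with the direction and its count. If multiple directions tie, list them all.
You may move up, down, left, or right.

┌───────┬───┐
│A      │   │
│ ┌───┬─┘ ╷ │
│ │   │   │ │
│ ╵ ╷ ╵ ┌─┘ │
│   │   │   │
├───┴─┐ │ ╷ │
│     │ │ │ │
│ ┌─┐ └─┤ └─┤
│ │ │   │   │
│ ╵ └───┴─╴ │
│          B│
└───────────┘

Directions: down, down, right, up, right, down, right, up, right, up, right, down, down, left, down, down, right, down
Counts: {'down': 8, 'right': 6, 'up': 3, 'left': 1}
Most common: down (8 times)

Solution:

┌───────┬───┐
│A      │↱ ↓│
│ ┌───┬─┘ ╷ │
│↓│↱ ↓│↱ ↑│↓│
│ ╵ ╷ ╵ ┌─┘ │
│↳ ↑│↳ ↑│↓ ↲│
├───┴─┐ │ ╷ │
│     │ │↓│ │
│ ┌─┐ └─┤ └─┤
│ │ │   │↳ ↓│
│ ╵ └───┴─╴ │
│          B│
└───────────┘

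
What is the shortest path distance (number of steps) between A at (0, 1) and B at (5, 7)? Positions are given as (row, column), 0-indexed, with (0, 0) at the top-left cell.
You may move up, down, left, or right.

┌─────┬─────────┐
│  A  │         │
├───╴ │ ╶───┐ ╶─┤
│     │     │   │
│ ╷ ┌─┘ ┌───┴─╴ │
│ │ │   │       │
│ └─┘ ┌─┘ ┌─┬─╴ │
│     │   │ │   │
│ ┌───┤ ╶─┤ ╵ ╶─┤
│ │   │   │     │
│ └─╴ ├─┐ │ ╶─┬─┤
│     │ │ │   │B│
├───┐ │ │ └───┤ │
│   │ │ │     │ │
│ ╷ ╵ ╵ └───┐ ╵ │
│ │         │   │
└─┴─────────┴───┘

Finding path from (0, 1) to (5, 7):
Path: (0,1) → (0,2) → (1,2) → (1,1) → (1,0) → (2,0) → (3,0) → (3,1) → (3,2) → (2,2) → (2,3) → (1,3) → (0,3) → (0,4) → (0,5) → (0,6) → (1,6) → (1,7) → (2,7) → (2,6) → (2,5) → (2,4) → (3,4) → (3,3) → (4,3) → (4,4) → (5,4) → (6,4) → (6,5) → (6,6) → (7,6) → (7,7) → (6,7) → (5,7)
Distance: 33 steps

Solution:

┌─────┬─────────┐
│  A ↓│↱ → → ↓  │
├───╴ │ ╶───┐ ╶─┤
│↓ ← ↲│↑    │↳ ↓│
│ ╷ ┌─┘ ┌───┴─╴ │
│↓│ │↱ ↑│↓ ← ← ↲│
│ └─┘ ┌─┘ ┌─┬─╴ │
│↳ → ↑│↓ ↲│ │   │
│ ┌───┤ ╶─┤ ╵ ╶─┤
│ │   │↳ ↓│     │
│ └─╴ ├─┐ │ ╶─┬─┤
│     │ │↓│   │B│
├───┐ │ │ └───┤ │
│   │ │ │↳ → ↓│↑│
│ ╷ ╵ ╵ └───┐ ╵ │
│ │         │↳ ↑│
└─┴─────────┴───┘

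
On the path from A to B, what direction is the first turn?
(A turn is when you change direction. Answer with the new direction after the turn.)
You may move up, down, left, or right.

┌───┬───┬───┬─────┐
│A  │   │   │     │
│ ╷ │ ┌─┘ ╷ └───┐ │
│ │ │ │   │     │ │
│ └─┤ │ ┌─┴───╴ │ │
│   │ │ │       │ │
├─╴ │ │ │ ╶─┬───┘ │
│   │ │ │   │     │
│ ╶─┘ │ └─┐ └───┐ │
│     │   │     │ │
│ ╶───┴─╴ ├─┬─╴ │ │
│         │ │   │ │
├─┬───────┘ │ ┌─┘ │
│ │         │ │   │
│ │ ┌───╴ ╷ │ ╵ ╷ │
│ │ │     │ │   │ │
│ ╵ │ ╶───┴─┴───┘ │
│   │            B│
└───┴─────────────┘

Directions: down, down, right, down, left, down, down, right, right, right, right, up, left, up, up, up, right, up, right, down, right, right, down, left, left, left, down, right, down, right, right, down, left, down, down, right, up, right, down, down
First turn direction: right

Solution:

┌───┬───┬───┬─────┐
│A  │   │↱ ↓│     │
│ ╷ │ ┌─┘ ╷ └───┐ │
│↓│ │ │↱ ↑│↳ → ↓│ │
│ └─┤ │ ┌─┴───╴ │ │
│↳ ↓│ │↑│↓ ← ← ↲│ │
├─╴ │ │ │ ╶─┬───┘ │
│↓ ↲│ │↑│↳ ↓│     │
│ ╶─┘ │ └─┐ └───┐ │
│↓    │↑ ↰│↳ → ↓│ │
│ ╶───┴─╴ ├─┬─╴ │ │
│↳ → → → ↑│ │↓ ↲│ │
├─┬───────┘ │ ┌─┘ │
│ │         │↓│↱ ↓│
│ │ ┌───╴ ╷ │ ╵ ╷ │
│ │ │     │ │↳ ↑│↓│
│ ╵ │ ╶───┴─┴───┘ │
│   │            B│
└───┴─────────────┘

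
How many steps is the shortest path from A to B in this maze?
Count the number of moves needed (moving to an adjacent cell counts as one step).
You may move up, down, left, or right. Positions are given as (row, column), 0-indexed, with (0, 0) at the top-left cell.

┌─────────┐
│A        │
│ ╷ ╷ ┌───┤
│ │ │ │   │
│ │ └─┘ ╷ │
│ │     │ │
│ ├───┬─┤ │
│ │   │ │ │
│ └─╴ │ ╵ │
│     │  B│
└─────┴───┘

Using BFS to find shortest path:
Start: (0, 0), End: (4, 4)
Path found:
(0,0) → (0,1) → (1,1) → (2,1) → (2,2) → (2,3) → (1,3) → (1,4) → (2,4) → (3,4) → (4,4)
Number of steps: 10

Solution:

┌─────────┐
│A ↓      │
│ ╷ ╷ ┌───┤
│ │↓│ │↱ ↓│
│ │ └─┘ ╷ │
│ │↳ → ↑│↓│
│ ├───┬─┤ │
│ │   │ │↓│
│ └─╴ │ ╵ │
│     │  B│
└─────┴───┘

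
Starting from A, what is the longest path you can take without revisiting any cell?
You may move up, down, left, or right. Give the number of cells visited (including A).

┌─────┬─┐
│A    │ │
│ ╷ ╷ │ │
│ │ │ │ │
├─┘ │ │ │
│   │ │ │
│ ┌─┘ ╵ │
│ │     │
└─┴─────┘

Finding longest simple path using DFS:
Start: (0, 0)
Longest path visits 10 cells
Path: A → right → right → down → down → down → right → up → up → up

Solution:

┌─────┬─┐
│A → ↓│B│
│ ╷ ╷ │ │
│ │ │↓│↑│
├─┘ │ │ │
│   │↓│↑│
│ ┌─┘ ╵ │
│ │  ↳ ↑│
└─┴─────┘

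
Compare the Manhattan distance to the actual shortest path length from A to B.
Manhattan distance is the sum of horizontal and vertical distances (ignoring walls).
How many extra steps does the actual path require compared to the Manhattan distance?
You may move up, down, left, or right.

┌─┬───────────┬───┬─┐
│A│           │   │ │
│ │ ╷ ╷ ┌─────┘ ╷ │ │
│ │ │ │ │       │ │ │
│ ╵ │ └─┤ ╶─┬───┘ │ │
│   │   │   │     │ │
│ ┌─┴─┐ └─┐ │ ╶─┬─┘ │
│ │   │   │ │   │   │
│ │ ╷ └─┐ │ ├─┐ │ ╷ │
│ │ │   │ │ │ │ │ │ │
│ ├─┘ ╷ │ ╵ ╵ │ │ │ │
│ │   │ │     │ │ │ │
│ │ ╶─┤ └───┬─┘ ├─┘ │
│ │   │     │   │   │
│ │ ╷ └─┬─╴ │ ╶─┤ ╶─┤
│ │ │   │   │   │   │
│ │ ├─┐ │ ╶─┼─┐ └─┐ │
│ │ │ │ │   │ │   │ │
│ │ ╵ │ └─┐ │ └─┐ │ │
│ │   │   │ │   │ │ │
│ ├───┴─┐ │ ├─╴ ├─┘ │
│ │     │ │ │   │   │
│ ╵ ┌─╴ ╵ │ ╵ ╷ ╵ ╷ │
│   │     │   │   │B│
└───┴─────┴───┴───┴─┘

Manhattan distance: |11 - 0| + |9 - 0| = 20
Actual path length: 48
Extra steps: 48 - 20 = 28

Solution:

┌─┬───────────┬───┬─┐
│A│           │   │ │
│ │ ╷ ╷ ┌─────┘ ╷ │ │
│↓│ │ │ │       │ │ │
│ ╵ │ └─┤ ╶─┬───┘ │ │
│↓  │   │   │     │ │
│ ┌─┴─┐ └─┐ │ ╶─┬─┘ │
│↓│   │   │ │   │   │
│ │ ╷ └─┐ │ ├─┐ │ ╷ │
│↓│ │↱ ↓│ │ │ │ │ │ │
│ ├─┘ ╷ │ ╵ ╵ │ │ │ │
│↓│↱ ↑│↓│     │ │ │ │
│ │ ╶─┤ └───┬─┘ ├─┘ │
│↓│↑ ↰│↳ → ↓│   │   │
│ │ ╷ └─┬─╴ │ ╶─┤ ╶─┤
│↓│ │↑ ↰│↓ ↲│   │   │
│ │ ├─┐ │ ╶─┼─┐ └─┐ │
│↓│ │ │↑│↳ ↓│ │   │ │
│ │ ╵ │ └─┐ │ └─┐ │ │
│↓│   │↑ ↰│↓│   │ │ │
│ ├───┴─┐ │ ├─╴ ├─┘ │
│↓│↱ → ↓│↑│↓│↱ ↓│↱ ↓│
│ ╵ ┌─╴ ╵ │ ╵ ╷ ╵ ╷ │
│↳ ↑│  ↳ ↑│↳ ↑│↳ ↑│B│
└───┴─────┴───┴───┴─┘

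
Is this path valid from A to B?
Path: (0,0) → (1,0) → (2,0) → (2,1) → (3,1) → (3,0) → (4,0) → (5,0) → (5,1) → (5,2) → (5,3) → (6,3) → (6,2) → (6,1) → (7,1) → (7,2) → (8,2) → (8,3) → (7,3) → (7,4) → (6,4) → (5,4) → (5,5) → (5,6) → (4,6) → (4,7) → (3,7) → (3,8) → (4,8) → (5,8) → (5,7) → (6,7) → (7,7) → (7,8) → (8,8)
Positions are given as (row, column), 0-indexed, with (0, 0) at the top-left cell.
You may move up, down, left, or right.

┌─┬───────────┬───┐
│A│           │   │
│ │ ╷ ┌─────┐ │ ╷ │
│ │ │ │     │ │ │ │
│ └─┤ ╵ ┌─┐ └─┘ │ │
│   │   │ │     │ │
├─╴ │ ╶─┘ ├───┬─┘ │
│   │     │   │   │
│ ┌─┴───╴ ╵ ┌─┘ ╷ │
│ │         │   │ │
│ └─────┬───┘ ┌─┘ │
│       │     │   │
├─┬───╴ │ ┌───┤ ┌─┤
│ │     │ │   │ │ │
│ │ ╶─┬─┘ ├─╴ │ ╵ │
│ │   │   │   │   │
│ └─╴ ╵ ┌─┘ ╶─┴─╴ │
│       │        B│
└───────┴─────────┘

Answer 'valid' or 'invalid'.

Checking path validity:
Result: All consecutive moves are passable.

valid

Correct solution:

┌─┬───────────┬───┐
│A│           │   │
│ │ ╷ ┌─────┐ │ ╷ │
│↓│ │ │     │ │ │ │
│ └─┤ ╵ ┌─┐ └─┘ │ │
│↳ ↓│   │ │     │ │
├─╴ │ ╶─┘ ├───┬─┘ │
│↓ ↲│     │   │↱ ↓│
│ ┌─┴───╴ ╵ ┌─┘ ╷ │
│↓│         │↱ ↑│↓│
│ └─────┬───┘ ┌─┘ │
│↳ → → ↓│↱ → ↑│↓ ↲│
├─┬───╴ │ ┌───┤ ┌─┤
│ │↓ ← ↲│↑│   │↓│ │
│ │ ╶─┬─┘ ├─╴ │ ╵ │
│ │↳ ↓│↱ ↑│   │↳ ↓│
│ └─╴ ╵ ┌─┘ ╶─┴─╴ │
│    ↳ ↑│        B│
└───────┴─────────┘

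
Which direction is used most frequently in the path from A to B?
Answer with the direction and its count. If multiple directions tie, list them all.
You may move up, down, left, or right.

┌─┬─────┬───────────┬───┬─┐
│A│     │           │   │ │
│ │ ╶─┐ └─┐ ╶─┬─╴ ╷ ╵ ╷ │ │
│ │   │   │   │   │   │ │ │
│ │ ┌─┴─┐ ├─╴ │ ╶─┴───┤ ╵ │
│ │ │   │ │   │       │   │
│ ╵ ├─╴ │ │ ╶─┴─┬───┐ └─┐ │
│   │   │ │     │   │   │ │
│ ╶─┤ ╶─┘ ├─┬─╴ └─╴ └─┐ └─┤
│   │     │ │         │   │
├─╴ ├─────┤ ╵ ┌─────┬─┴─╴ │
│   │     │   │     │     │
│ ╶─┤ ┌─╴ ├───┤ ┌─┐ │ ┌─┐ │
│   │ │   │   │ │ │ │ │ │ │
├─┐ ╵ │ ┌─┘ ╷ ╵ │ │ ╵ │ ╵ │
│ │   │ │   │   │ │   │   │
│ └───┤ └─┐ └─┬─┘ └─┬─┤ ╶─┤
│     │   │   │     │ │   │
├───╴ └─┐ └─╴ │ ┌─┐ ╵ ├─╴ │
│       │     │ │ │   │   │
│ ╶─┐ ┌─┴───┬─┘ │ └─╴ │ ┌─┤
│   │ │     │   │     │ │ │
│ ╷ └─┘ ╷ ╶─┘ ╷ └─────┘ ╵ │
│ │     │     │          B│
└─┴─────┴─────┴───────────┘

Directions: down, down, down, down, right, down, left, down, right, down, right, up, up, right, right, down, left, down, down, right, down, right, right, up, left, up, up, right, down, right, up, up, right, right, down, down, right, up, up, right, right, down, down, left, down, right, down, left, down, down, right
Counts: {'down': 20, 'right': 17, 'left': 5, 'up': 9}
Most common: down (20 times)

Solution:

┌─┬─────┬───────────┬───┬─┐
│A│     │           │   │ │
│ │ ╶─┐ └─┐ ╶─┬─╴ ╷ ╵ ╷ │ │
│↓│   │   │   │   │   │ │ │
│ │ ┌─┴─┐ ├─╴ │ ╶─┴───┤ ╵ │
│↓│ │   │ │   │       │   │
│ ╵ ├─╴ │ │ ╶─┴─┬───┐ └─┐ │
│↓  │   │ │     │   │   │ │
│ ╶─┤ ╶─┘ ├─┬─╴ └─╴ └─┐ └─┤
│↳ ↓│     │ │         │   │
├─╴ ├─────┤ ╵ ┌─────┬─┴─╴ │
│↓ ↲│↱ → ↓│   │↱ → ↓│↱ → ↓│
│ ╶─┤ ┌─╴ ├───┤ ┌─┐ │ ┌─┐ │
│↳ ↓│↑│↓ ↲│↱ ↓│↑│ │↓│↑│ │↓│
├─┐ ╵ │ ┌─┘ ╷ ╵ │ │ ╵ │ ╵ │
│ │↳ ↑│↓│  ↑│↳ ↑│ │↳ ↑│↓ ↲│
│ └───┤ └─┐ └─┬─┘ └─┬─┤ ╶─┤
│     │↳ ↓│↑ ↰│     │ │↳ ↓│
├───╴ └─┐ └─╴ │ ┌─┐ ╵ ├─╴ │
│       │↳ → ↑│ │ │   │↓ ↲│
│ ╶─┐ ┌─┴───┬─┘ │ └─╴ │ ┌─┤
│   │ │     │   │     │↓│ │
│ ╷ └─┘ ╷ ╶─┘ ╷ └─────┘ ╵ │
│ │     │     │        ↳ B│
└─┴─────┴─────┴───────────┘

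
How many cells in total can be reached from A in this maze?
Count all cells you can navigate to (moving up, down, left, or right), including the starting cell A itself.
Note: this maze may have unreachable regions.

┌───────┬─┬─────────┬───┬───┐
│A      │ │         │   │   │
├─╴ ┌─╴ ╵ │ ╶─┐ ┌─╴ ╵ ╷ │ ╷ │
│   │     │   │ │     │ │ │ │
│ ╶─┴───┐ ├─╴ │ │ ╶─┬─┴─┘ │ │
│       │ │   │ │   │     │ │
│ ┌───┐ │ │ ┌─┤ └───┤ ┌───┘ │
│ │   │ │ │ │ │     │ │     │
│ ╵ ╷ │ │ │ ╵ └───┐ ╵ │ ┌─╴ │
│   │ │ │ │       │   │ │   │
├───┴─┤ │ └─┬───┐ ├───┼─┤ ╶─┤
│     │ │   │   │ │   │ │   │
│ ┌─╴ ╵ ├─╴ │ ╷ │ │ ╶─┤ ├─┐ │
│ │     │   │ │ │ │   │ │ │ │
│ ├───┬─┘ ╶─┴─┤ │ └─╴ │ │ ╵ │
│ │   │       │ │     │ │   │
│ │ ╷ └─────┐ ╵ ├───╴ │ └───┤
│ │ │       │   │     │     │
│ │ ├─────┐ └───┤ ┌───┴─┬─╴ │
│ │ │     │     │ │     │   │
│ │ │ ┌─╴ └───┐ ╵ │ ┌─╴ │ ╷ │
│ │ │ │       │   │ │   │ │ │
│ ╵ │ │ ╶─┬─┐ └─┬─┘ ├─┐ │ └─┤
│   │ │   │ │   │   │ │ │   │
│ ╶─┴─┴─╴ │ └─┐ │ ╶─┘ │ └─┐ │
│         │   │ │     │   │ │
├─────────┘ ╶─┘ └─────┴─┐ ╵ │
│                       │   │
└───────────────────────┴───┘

Using BFS/flood-fill to find all reachable cells from A:
Maze size: 14 × 14 = 196 total cells
30 cell(s) are walled off and cannot be reached from A.
Reachable cells: 166

Reachable region (· marks reachable cells):

┌───────┬─┬─────────┬───┬───┐
│A · · ·│·│· · · · ·│· ·│· ·│
├─╴ ┌─╴ ╵ │ ╶─┐ ┌─╴ ╵ ╷ │ ╷ │
│· ·│· · ·│· ·│·│· · ·│·│·│·│
│ ╶─┴───┐ ├─╴ │ │ ╶─┬─┴─┘ │ │
│· · · ·│·│· ·│·│· ·│· · ·│·│
│ ┌───┐ │ │ ┌─┤ └───┤ ┌───┘ │
│·│· ·│·│·│·│·│· · ·│·│· · ·│
│ ╵ ╷ │ │ │ ╵ └───┐ ╵ │ ┌─╴ │
│· ·│·│·│·│· · · ·│· ·│·│· ·│
├───┴─┤ │ └─┬───┐ ├───┼─┤ ╶─┤
│· · ·│·│· ·│· ·│·│· ·│ │· ·│
│ ┌─╴ ╵ ├─╴ │ ╷ │ │ ╶─┤ ├─┐ │
│·│· · ·│· ·│·│·│·│· ·│ │·│·│
│ ├───┬─┘ ╶─┴─┤ │ └─╴ │ │ ╵ │
│·│· ·│· · · ·│·│· · ·│ │· ·│
│ │ ╷ └─────┐ ╵ ├───╴ │ └───┤
│·│·│· · · ·│· ·│· · ·│     │
│ │ ├─────┐ └───┤ ┌───┴─┬─╴ │
│·│·│· · ·│· · ·│·│     │   │
│ │ │ ┌─╴ └───┐ ╵ │ ┌─╴ │ ╷ │
│·│·│·│· · · ·│· ·│ │   │ │ │
│ ╵ │ │ ╶─┬─┐ └─┬─┘ ├─┐ │ └─┤
│· ·│·│· ·│·│· ·│   │ │ │   │
│ ╶─┴─┴─╴ │ └─┐ │ ╶─┘ │ └─┐ │
│· · · · ·│· ·│·│     │   │ │
├─────────┘ ╶─┘ └─────┴─┐ ╵ │
│· · · · · · · · · · · ·│   │
└───────────────────────┴───┘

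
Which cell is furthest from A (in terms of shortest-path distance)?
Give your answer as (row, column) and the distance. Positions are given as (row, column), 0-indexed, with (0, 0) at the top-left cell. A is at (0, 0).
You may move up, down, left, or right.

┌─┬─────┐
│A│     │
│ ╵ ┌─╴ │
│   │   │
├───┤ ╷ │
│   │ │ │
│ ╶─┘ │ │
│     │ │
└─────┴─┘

Computing BFS distances from A to all cells:
Furthest cell: (2, 1)
Distance: 13 steps

Path from A to the furthest cell:

┌─┬─────┐
│A│↱ → ↓│
│ ╵ ┌─╴ │
│↳ ↑│↓ ↲│
├───┤ ╷ │
│↱ B│↓│ │
│ ╶─┘ │ │
│↑ ← ↲│ │
└─────┴─┘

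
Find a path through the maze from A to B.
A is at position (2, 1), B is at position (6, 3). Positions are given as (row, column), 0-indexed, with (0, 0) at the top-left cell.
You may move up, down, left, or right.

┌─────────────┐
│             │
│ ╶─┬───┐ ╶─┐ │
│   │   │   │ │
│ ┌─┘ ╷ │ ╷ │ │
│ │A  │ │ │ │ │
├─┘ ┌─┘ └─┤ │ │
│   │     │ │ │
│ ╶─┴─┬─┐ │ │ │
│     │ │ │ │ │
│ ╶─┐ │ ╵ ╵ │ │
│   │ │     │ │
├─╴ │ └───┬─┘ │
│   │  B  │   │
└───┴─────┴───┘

Finding the shortest path from (2, 1) to (6, 3):
Path length: 8 steps
Directions: down → left → down → right → right → down → down → right

Solution:

┌─────────────┐
│             │
│ ╶─┬───┐ ╶─┐ │
│   │   │   │ │
│ ┌─┘ ╷ │ ╷ │ │
│ │A  │ │ │ │ │
├─┘ ┌─┘ └─┤ │ │
│↓ ↲│     │ │ │
│ ╶─┴─┬─┐ │ │ │
│↳ → ↓│ │ │ │ │
│ ╶─┐ │ ╵ ╵ │ │
│   │↓│     │ │
├─╴ │ └───┬─┘ │
│   │↳ B  │   │
└───┴─────┴───┘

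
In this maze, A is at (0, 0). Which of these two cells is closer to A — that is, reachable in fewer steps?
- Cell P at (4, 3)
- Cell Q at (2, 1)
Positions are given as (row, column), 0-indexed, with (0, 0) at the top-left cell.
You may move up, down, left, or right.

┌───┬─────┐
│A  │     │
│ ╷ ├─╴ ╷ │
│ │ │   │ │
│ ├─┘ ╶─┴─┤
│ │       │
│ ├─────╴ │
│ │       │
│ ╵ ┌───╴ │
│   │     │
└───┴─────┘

Shortest path A → P at (4, 3): 11 steps
Shortest path A → Q at (2, 1): 13 steps

P is closer (11 steps vs 13 steps).

Path to P:

┌───┬─────┐
│A  │     │
│ ╷ ├─╴ ╷ │
│↓│ │   │ │
│ ├─┘ ╶─┴─┤
│↓│       │
│ ├─────╴ │
│↓│↱ → → ↓│
│ ╵ ┌───╴ │
│↳ ↑│  P ↲│
└───┴─────┘

Path to Q:

┌───┬─────┐
│A  │     │
│ ╷ ├─╴ ╷ │
│↓│ │   │ │
│ ├─┘ ╶─┴─┤
│↓│Q ← ← ↰│
│ ├─────╴ │
│↓│↱ → → ↑│
│ ╵ ┌───╴ │
│↳ ↑│     │
└───┴─────┘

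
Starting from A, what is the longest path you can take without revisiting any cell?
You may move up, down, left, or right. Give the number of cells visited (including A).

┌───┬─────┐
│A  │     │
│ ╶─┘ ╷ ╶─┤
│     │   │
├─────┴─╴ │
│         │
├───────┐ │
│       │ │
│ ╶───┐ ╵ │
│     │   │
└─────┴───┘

Finding longest simple path using DFS:
Start: (0, 0)
Longest path visits 19 cells
Path: A → down → right → right → up → right → down → right → down → down → down → left → up → left → left → left → down → right → right

Solution:

┌───┬─────┐
│A  │↱ ↓  │
│ ╶─┘ ╷ ╶─┤
│↳ → ↑│↳ ↓│
├─────┴─╴ │
│        ↓│
├───────┐ │
│↓ ← ← ↰│↓│
│ ╶───┐ ╵ │
│↳ → B│↑ ↲│
└─────┴───┘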